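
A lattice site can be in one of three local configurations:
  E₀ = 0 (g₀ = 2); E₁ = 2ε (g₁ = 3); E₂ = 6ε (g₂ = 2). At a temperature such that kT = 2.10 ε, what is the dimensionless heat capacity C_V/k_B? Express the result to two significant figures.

0.42

Eᵢ/kT = 0, 0.9524, 2.857.
Z = Σ gᵢe^(−Eᵢ/kT) = 2·e^(−0) + 3·e^(−0.9524) + 2·e^(−2.857) = 2.000 + 1.157 + 0.1149 = 3.272.
⟨E⟩ = 0.9179 ε, ⟨E²⟩ = 2.679 ε².
C_V/k_B = (⟨E²⟩ − ⟨E⟩²)/(kT)² = (2.679 − 0.8425)/4.410 = 0.42.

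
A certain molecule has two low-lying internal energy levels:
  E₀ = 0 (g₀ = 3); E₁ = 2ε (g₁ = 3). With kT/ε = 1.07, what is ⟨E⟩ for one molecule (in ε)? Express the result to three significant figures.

Eᵢ/kT = 0, 1.8692.
Z = Σ gᵢe^(−Eᵢ/kT) = 3·e^(−0) + 3·e^(−1.8692) = 3.0000 + 0.46274 = 3.4627.
⟨E⟩ = Σ Eᵢ gᵢe^(−Eᵢ/kT) / Z = (0·3.0000 + 2·0.46274) / 3.4627 = 0.267 ε.

0.267 ε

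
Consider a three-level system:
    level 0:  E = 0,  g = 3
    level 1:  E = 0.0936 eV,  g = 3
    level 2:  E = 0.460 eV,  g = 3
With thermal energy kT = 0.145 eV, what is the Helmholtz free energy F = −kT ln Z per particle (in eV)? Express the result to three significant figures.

-0.224 eV

Eᵢ/kT = 0, 0.64552, 3.1724.
Z = Σ gᵢe^(−Eᵢ/kT) = 3·e^(−0) + 3·e^(−0.64552) + 3·e^(−3.1724) = 3.0000 + 1.5732 + 0.12571 = 4.6989.
F = −kT ln Z = −0.145 × ln(4.6989) = −0.145 × 1.5473 = -0.224 eV.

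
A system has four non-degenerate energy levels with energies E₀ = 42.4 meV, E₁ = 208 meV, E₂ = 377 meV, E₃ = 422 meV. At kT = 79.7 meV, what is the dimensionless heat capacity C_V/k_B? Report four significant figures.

Eᵢ/kT = 0.531995, 2.60979, 4.73024, 5.29486.
Z = Σ e^(−Eᵢ/kT) = e^(−0.531995) + e^(−2.60979) + e^(−4.73024) + e^(−5.29486) = 0.587432 + 0.0735500 + 0.00882435 + 0.00501732 = 0.674824.
⟨E⟩ = 67.6467 meV, ⟨E²⟩ = 9462.96 meV².
C_V/k_B = (⟨E²⟩ − ⟨E⟩²)/(kT)² = (9462.96 − 4576.08)/6352.09 = 0.7693.

0.7693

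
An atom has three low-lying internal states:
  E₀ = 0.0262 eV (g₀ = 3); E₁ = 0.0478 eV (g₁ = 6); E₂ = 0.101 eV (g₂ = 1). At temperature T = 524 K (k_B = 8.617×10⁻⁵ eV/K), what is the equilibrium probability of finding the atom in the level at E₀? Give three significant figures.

0.434

k_BT = 8.617×10⁻⁵ × 524 K = 0.045153 eV.
Eᵢ/kT = 0.58025, 1.0586, 2.2368.
Z = Σ gᵢe^(−Eᵢ/kT) = 3·e^(−0.58025) + 6·e^(−1.0586) + 1·e^(−2.2368) = 1.6793 + 2.0816 + 0.10680 = 3.8677.
P₀ = g₀ e^(−E₀/kT) / Z = 1.6793/3.8677 = 0.434.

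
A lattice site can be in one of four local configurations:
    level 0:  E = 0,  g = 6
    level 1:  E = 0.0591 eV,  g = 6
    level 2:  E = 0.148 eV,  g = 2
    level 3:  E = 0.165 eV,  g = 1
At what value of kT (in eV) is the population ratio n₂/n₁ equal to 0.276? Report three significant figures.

n₂/n₁ = (g₂/g₁) exp[−(E₂−E₁)/kT] = 0.276.
⇒ (E₂−E₁)/kT = ln((2/6)/0.276) = ln(1.2077) = 0.18872.
kT = 0.0889 eV / 0.18872 = 0.471 eV.

0.471 eV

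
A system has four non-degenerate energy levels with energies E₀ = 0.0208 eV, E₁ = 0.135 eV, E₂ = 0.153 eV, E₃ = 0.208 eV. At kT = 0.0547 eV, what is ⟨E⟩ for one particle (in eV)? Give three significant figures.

0.0465 eV

Eᵢ/kT = 0.38026, 2.4680, 2.7971, 3.8026.
Z = Σ e^(−Eᵢ/kT) = e^(−0.38026) + e^(−2.4680) + e^(−2.7971) + e^(−3.8026) = 0.68368 + 0.084754 + 0.060987 + 0.022313 = 0.85173.
⟨E⟩ = Σ Eᵢ e^(−Eᵢ/kT) / Z = (0.0208·0.68368 + 0.135·0.084754 + 0.153·0.060987 + 0.208·0.022313) / 0.85173 = 0.0465 eV.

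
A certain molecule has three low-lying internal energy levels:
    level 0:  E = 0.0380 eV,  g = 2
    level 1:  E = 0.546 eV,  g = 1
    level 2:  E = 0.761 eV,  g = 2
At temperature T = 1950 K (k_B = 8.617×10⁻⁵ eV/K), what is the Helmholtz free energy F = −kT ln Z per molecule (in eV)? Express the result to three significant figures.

k_BT = 8.617×10⁻⁵ × 1950 K = 0.16803 eV.
Eᵢ/kT = 0.22615, 3.2494, 4.5290.
Z = Σ gᵢe^(−Eᵢ/kT) = 2·e^(−0.22615) + 1·e^(−3.2494) + 2·e^(−4.5290) = 1.5952 + 0.038797 + 0.021583 = 1.6556.
F = −kT ln Z = −0.16803 × ln(1.6556) = −0.16803 × 0.50416 = -0.0847 eV.

-0.0847 eV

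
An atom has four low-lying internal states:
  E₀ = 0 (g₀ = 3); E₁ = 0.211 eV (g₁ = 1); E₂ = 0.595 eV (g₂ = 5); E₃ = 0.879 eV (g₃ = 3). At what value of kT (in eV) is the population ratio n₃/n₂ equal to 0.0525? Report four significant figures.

n₃/n₂ = (g₃/g₂) exp[−(E₃−E₂)/kT] = 0.0525.
⇒ (E₃−E₂)/kT = ln((3/5)/0.0525) = ln(11.4286) = 2.43612.
kT = 0.284 eV / 2.43612 = 0.1166 eV.

0.1166 eV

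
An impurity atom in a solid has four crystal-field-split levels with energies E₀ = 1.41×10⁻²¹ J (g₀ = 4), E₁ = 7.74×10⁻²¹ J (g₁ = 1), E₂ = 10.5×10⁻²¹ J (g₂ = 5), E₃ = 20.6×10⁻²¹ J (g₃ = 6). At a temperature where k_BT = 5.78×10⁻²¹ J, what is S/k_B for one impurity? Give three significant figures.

2.21

Eᵢ/kT = 0.24394, 1.3391, 1.8166, 3.5640.
Z = Σ gᵢe^(−Eᵢ/kT) = 4·e^(−0.24394) + 1·e^(−1.3391) + 5·e^(−1.8166) + 6·e^(−3.5640) = 3.1341 + 0.26208 + 0.81289 + 0.16995 = 4.3790.
⟨E⟩ = Σ EᵢPᵢ = 4.2210 ×10⁻²¹ J.
S/k_B = ln Z + ⟨E⟩/kT = ln(4.3790) + 4.2210/5.78 = 1.4768 + 0.73028 = 2.21.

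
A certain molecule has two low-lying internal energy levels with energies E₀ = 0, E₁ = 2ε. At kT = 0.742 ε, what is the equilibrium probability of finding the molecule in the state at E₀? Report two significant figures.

Eᵢ/kT = 0, 2.695.
Z = Σ e^(−Eᵢ/kT) = e^(−0) + e^(−2.695) = 1.000 + 0.06754 = 1.068.
P₀ = e^(−E₀/kT) / Z = 1.000/1.068 = 0.94.

0.94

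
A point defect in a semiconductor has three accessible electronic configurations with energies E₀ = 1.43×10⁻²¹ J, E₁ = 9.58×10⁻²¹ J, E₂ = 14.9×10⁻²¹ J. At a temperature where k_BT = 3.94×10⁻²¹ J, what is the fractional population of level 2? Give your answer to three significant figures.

0.0283

Eᵢ/kT = 0.36294, 2.4315, 3.7817.
Z = Σ e^(−Eᵢ/kT) = e^(−0.36294) + e^(−2.4315) + e^(−3.7817) = 0.69563 + 0.087905 + 0.022784 = 0.80632.
P₂ = e^(−E₂/kT) / Z = 0.022784/0.80632 = 0.0283.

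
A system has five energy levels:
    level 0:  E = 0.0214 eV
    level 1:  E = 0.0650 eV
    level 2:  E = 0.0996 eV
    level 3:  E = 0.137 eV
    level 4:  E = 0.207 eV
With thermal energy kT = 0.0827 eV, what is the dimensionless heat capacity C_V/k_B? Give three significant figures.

0.363

Eᵢ/kT = 0.25877, 0.78597, 1.2044, 1.6566, 2.5030.
Z = Σ e^(−Eᵢ/kT) = e^(−0.25877) + e^(−0.78597) + e^(−1.2044) + e^(−1.6566) + e^(−2.5030) = 0.77200 + 0.45568 + 0.29987 + 0.19079 + 0.081839 = 1.8002.
⟨E⟩ = 0.066152 eV, ⟨E²⟩ = 0.0068555 eV².
C_V/k_B = (⟨E²⟩ − ⟨E⟩²)/(kT)² = (0.0068555 − 0.0043761)/0.0068393 = 0.363.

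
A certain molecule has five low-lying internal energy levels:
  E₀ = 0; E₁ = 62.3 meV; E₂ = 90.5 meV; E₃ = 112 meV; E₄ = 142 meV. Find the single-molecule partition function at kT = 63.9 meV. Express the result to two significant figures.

Eᵢ/kT = 0, 0.9750, 1.416, 1.753, 2.222.
Z = Σ e^(−Eᵢ/kT) = e^(−0) + e^(−0.9750) + e^(−1.416) + e^(−1.753) + e^(−2.222) = 1.000 + 0.3772 + 0.2427 + 0.1733 + 0.1084 = 1.902.

Z = 1.9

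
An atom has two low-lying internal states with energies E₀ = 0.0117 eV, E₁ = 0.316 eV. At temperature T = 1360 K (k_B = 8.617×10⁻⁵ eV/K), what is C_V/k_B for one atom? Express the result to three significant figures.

0.435

k_BT = 8.617×10⁻⁵ × 1360 K = 0.11719 eV.
Eᵢ/kT = 0.099838, 2.6965.
Z = Σ e^(−Eᵢ/kT) = e^(−0.099838) + e^(−2.6965) = 0.90498 + 0.067441 = 0.97242.
⟨E⟩ = 0.032804 eV, ⟨E²⟩ = 0.0070528 eV².
C_V/k_B = (⟨E²⟩ − ⟨E⟩²)/(kT)² = (0.0070528 − 0.0010761)/0.013733 = 0.435.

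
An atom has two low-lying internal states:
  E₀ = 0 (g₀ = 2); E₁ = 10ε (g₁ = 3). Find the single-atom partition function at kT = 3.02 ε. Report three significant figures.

Eᵢ/kT = 0, 3.3113.
Z = Σ gᵢe^(−Eᵢ/kT) = 2·e^(−0) + 3·e^(−3.3113) = 2.0000 + 0.10941 = 2.1094.

Z = 2.11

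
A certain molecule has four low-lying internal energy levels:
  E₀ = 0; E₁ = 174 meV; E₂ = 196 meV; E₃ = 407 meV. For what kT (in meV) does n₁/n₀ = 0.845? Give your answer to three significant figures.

n₁/n₀ = exp[−(E₁−E₀)/kT] = 0.845.
⇒ (E₁−E₀)/kT = ln(1/0.845) = ln(1.1834) = 0.16839.
kT = 174 meV / 0.16839 = 1030 meV.

1030 meV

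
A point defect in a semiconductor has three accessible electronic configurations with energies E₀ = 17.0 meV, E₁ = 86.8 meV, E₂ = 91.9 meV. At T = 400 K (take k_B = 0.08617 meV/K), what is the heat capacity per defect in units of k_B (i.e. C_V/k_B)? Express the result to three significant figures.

0.695

k_BT = 0.08617 × 400 K = 34.468 meV.
Eᵢ/kT = 0.49321, 2.5183, 2.6662.
Z = Σ e^(−Eᵢ/kT) = e^(−0.49321) + e^(−2.5183) + e^(−2.6662) = 0.61066 + 0.080597 + 0.069516 = 0.76077.
⟨E⟩ = 31.239 meV, ⟨E²⟩ = 1801.9 meV².
C_V/k_B = (⟨E²⟩ − ⟨E⟩²)/(kT)² = (1801.9 − 975.88)/1188.0 = 0.695.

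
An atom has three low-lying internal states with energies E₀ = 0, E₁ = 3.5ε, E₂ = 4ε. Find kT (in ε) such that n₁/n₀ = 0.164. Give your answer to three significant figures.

n₁/n₀ = exp[−(E₁−E₀)/kT] = 0.164.
⇒ (E₁−E₀)/kT = ln(1/0.164) = ln(6.0976) = 1.8079.
kT = 3.5ε / 1.8079 = 1.94 ε.

1.94 ε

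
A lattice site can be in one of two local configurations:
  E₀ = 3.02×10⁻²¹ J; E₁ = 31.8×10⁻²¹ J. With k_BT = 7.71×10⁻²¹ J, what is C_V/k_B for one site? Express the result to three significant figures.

0.318

Eᵢ/kT = 0.39170, 4.1245.
Z = Σ e^(−Eᵢ/kT) = e^(−0.39170) + e^(−4.1245) = 0.67591 + 0.016172 = 0.69208.
⟨E⟩ = 3.6925, ⟨E²⟩ = 32.537.
C_V/k_B = (⟨E²⟩ − ⟨E⟩²)/(kT)² = (32.537 − 13.635)/59.444 = 0.318.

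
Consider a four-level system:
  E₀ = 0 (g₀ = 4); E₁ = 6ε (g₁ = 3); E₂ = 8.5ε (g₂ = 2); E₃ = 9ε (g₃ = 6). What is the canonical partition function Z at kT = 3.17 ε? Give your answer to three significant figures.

Z = 4.94

Eᵢ/kT = 0, 1.8927, 2.6814, 2.8391.
Z = Σ gᵢe^(−Eᵢ/kT) = 4·e^(−0) + 3·e^(−1.8927) + 2·e^(−2.6814) + 6·e^(−2.8391) = 4.0000 + 0.45199 + 0.13693 + 0.35087 = 4.9398.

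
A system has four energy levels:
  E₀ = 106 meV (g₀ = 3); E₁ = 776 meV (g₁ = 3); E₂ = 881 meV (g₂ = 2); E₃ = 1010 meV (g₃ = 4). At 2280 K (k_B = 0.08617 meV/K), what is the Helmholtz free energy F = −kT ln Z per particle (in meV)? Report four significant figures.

-121.2 meV

k_BT = 0.08617 × 2280 K = 196.468 meV.
Eᵢ/kT = 0.539528, 3.94975, 4.48419, 5.14079.
Z = Σ gᵢe^(−Eᵢ/kT) = 3·e^(−0.539528) + 3·e^(−3.94975) + 2·e^(−4.48419) + 4·e^(−5.14079) = 1.74907 + 0.0577785 + 0.0225721 + 0.0234123 = 1.85283.
F = −kT ln Z = −196.468 × ln(1.85283) = −196.468 × 0.616714 = -121.2 meV.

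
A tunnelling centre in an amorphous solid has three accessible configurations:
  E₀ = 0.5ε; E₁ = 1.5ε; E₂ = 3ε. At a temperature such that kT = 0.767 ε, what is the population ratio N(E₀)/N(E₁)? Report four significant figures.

n₀/n₁ = exp[−(E₀−E₁)/kT] = exp(−(-1.0ε)/(0.767ε)) = exp(1.30378) = 3.683.

3.683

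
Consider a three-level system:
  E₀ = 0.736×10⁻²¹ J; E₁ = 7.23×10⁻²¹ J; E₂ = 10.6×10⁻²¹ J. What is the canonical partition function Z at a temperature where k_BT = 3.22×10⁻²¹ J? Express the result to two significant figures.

Z = 0.94

Eᵢ/kT = 0.2286, 2.245, 3.292.
Z = Σ e^(−Eᵢ/kT) = e^(−0.2286) + e^(−2.245) + e^(−3.292) = 0.7956 + 0.1059 + 0.03718 = 0.9387.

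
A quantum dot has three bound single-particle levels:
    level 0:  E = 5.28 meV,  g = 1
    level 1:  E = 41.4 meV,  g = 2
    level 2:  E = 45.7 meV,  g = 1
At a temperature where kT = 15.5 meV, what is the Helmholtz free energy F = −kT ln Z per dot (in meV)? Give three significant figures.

Eᵢ/kT = 0.34065, 2.6710, 2.9484.
Z = Σ gᵢe^(−Eᵢ/kT) = 1·e^(−0.34065) + 2·e^(−2.6710) + 1·e^(−2.9484) = 0.71131 + 0.13837 + 0.052424 = 0.90210.
F = −kT ln Z = −15.5 × ln(0.90210) = −15.5 × -0.10303 = 1.60 meV.

1.60 meV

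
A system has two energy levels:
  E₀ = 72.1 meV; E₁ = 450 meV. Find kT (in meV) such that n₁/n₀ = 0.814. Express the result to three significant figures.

n₁/n₀ = exp[−(E₁−E₀)/kT] = 0.814.
⇒ (E₁−E₀)/kT = ln(1/0.814) = ln(1.2285) = 0.20579.
kT = 377.9 meV / 0.20579 = 1840 meV.

1840 meV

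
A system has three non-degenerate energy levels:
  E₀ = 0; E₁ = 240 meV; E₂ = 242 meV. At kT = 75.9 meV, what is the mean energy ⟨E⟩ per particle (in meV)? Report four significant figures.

18.59 meV

Eᵢ/kT = 0, 3.16206, 3.18841.
Z = Σ e^(−Eᵢ/kT) = e^(−0) + e^(−3.16206) + e^(−3.18841) = 1.00000 + 0.0423384 + 0.0412374 = 1.08358.
⟨E⟩ = Σ Eᵢ e^(−Eᵢ/kT) / Z = (0·1.00000 + 240·0.0423384 + 242·0.0412374) / 1.08358 = 18.59 meV.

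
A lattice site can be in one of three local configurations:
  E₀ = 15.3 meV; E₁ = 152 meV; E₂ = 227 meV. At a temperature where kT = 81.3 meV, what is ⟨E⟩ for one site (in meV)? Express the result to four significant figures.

Eᵢ/kT = 0.188192, 1.86962, 2.79213.
Z = Σ e^(−Eᵢ/kT) = e^(−0.188192) + e^(−1.86962) + e^(−2.79213) = 0.828456 + 0.154182 + 0.0612905 = 1.04393.
⟨E⟩ = Σ Eᵢ e^(−Eᵢ/kT) / Z = (15.3·0.828456 + 152·0.154182 + 227·0.0612905) / 1.04393 = 47.92 meV.

47.92 meV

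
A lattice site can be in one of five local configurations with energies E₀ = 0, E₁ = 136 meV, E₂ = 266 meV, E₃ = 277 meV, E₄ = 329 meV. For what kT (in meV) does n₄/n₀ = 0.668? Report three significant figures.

815 meV

n₄/n₀ = exp[−(E₄−E₀)/kT] = 0.668.
⇒ (E₄−E₀)/kT = ln(1/0.668) = ln(1.4970) = 0.40346.
kT = 329 meV / 0.40346 = 815 meV.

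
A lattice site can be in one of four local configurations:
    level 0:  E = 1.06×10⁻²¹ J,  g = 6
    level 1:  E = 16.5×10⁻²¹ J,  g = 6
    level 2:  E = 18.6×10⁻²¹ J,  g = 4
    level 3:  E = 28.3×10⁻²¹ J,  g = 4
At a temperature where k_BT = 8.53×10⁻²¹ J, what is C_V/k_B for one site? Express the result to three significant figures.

0.729

Eᵢ/kT = 0.12427, 1.9343, 2.1805, 3.3177.
Z = Σ gᵢe^(−Eᵢ/kT) = 6·e^(−0.12427) + 6·e^(−1.9343) + 4·e^(−2.1805) + 4·e^(−3.3177) = 5.2988 + 0.86715 + 0.45194 + 0.14494 = 6.7628.
⟨E⟩ = 4.7957, ⟨E²⟩ = 76.073.
C_V/k_B = (⟨E²⟩ − ⟨E⟩²)/(kT)² = (76.073 − 22.999)/72.761 = 0.729.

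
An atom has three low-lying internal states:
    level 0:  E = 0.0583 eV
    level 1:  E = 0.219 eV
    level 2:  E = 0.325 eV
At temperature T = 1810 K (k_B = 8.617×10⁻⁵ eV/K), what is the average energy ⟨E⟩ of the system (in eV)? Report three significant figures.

k_BT = 8.617×10⁻⁵ × 1810 K = 0.15597 eV.
Eᵢ/kT = 0.37379, 1.4041, 2.0837.
Z = Σ e^(−Eᵢ/kT) = e^(−0.37379) + e^(−1.4041) + e^(−2.0837) = 0.68812 + 0.24559 + 0.12447 = 1.0582.
⟨E⟩ = Σ Eᵢ e^(−Eᵢ/kT) / Z = (0.0583·0.68812 + 0.219·0.24559 + 0.325·0.12447) / 1.0582 = 0.127 eV.

0.127 eV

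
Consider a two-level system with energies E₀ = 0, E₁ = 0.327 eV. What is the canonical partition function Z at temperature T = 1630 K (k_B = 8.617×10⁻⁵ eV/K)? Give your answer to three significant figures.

k_BT = 8.617×10⁻⁵ × 1630 K = 0.14046 eV.
Eᵢ/kT = 0, 2.3281.
Z = Σ e^(−Eᵢ/kT) = e^(−0) + e^(−2.3281) = 1.0000 + 0.097481 = 1.0975.

Z = 1.10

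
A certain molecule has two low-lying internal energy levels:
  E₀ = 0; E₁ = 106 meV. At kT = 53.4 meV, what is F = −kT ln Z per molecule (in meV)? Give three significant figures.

-6.87 meV

Eᵢ/kT = 0, 1.9850.
Z = Σ e^(−Eᵢ/kT) = e^(−0) + e^(−1.9850) = 1.0000 + 0.13738 = 1.1374.
F = −kT ln Z = −53.4 × ln(1.1374) = −53.4 × 0.12874 = -6.87 meV.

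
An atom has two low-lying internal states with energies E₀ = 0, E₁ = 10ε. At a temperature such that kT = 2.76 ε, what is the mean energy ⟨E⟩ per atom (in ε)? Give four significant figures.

0.2600 ε

Eᵢ/kT = 0, 3.62319.
Z = Σ e^(−Eᵢ/kT) = e^(−0) + e^(−3.62319) = 1.00000 + 0.0266974 = 1.02670.
⟨E⟩ = Σ Eᵢ e^(−Eᵢ/kT) / Z = (0·1.00000 + 10·0.0266974) / 1.02670 = 0.2600 ε.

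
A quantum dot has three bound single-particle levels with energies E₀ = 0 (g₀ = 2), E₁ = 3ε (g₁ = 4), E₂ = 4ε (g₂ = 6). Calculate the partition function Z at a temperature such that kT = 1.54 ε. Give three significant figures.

Eᵢ/kT = 0, 1.9481, 2.5974.
Z = Σ gᵢe^(−Eᵢ/kT) = 2·e^(−0) + 4·e^(−1.9481) + 6·e^(−2.5974) = 2.0000 + 0.57018 + 0.44680 = 3.0170.

Z = 3.02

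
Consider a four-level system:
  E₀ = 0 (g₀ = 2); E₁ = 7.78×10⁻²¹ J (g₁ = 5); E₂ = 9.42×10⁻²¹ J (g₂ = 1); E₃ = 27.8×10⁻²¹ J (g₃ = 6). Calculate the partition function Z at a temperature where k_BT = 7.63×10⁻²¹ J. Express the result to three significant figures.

Eᵢ/kT = 0, 1.0197, 1.2346, 3.6435.
Z = Σ gᵢe^(−Eᵢ/kT) = 2·e^(−0) + 5·e^(−1.0197) + 1·e^(−1.2346) + 6·e^(−3.6435) = 2.0000 + 1.8035 + 0.29095 + 0.15696 = 4.2514.

Z = 4.25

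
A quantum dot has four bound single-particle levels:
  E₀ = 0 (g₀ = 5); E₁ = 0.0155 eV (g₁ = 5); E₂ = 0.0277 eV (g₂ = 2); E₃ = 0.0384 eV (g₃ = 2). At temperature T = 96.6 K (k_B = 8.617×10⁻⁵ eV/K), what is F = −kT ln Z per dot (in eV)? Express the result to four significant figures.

-0.01473 eV

k_BT = 8.617×10⁻⁵ × 96.6 K = 0.00832402 eV.
Eᵢ/kT = 0, 1.86208, 3.32772, 4.61316.
Z = Σ gᵢe^(−Eᵢ/kT) = 5·e^(−0) + 5·e^(−1.86208) + 2·e^(−3.32772) + 2·e^(−4.61316) = 5.00000 + 0.776746 + 0.0717496 + 0.0198408 = 5.86834.
F = −kT ln Z = −0.00832402 × ln(5.86834) = −0.00832402 × 1.76957 = -0.01473 eV.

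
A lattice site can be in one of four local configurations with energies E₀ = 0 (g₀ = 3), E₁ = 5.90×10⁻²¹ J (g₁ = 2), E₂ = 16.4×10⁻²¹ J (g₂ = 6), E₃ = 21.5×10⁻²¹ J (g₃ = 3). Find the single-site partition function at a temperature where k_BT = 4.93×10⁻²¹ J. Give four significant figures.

Eᵢ/kT = 0, 1.19675, 3.32657, 4.36105.
Z = Σ gᵢe^(−Eᵢ/kT) = 3·e^(−0) + 2·e^(−1.19675) + 6·e^(−3.32657) + 3·e^(−4.36105) = 3.00000 + 0.604349 + 0.215497 + 0.0382949 = 3.85814.

Z = 3.858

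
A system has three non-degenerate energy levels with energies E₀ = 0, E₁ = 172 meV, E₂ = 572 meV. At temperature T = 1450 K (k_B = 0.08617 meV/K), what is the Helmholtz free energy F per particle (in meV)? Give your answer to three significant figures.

k_BT = 0.08617 × 1450 K = 124.95 meV.
Eᵢ/kT = 0, 1.3766, 4.5778.
Z = Σ e^(−Eᵢ/kT) = e^(−0) + e^(−1.3766) + e^(−4.5778) = 1.0000 + 0.25244 + 0.010277 = 1.2627.
F = −kT ln Z = −124.95 × ln(1.2627) = −124.95 × 0.23325 = -29.1 meV.

-29.1 meV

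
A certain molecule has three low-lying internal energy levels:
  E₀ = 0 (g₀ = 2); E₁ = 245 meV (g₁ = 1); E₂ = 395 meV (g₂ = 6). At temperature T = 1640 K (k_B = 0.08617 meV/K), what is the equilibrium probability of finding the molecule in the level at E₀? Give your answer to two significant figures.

k_BT = 0.08617 × 1640 K = 141.3 meV.
Eᵢ/kT = 0, 1.734, 2.795.
Z = Σ gᵢe^(−Eᵢ/kT) = 2·e^(−0) + 1·e^(−1.734) + 6·e^(−2.795) = 2.000 + 0.1766 + 0.3667 = 2.543.
P₀ = g₀ e^(−E₀/kT) / Z = 2.000/2.543 = 0.79.

0.79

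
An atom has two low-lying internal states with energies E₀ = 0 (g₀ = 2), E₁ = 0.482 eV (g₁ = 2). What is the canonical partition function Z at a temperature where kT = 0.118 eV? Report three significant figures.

Z = 2.03

Eᵢ/kT = 0, 4.0847.
Z = Σ gᵢe^(−Eᵢ/kT) = 2·e^(−0) + 2·e^(−4.0847) = 2.0000 + 0.033656 = 2.0337.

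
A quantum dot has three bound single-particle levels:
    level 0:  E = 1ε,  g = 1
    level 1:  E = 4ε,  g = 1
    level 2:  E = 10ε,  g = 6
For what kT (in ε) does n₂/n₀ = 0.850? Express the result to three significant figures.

4.61 ε

n₂/n₀ = (g₂/g₀) exp[−(E₂−E₀)/kT] = 0.850.
⇒ (E₂−E₀)/kT = ln((6/1)/0.850) = ln(7.0588) = 1.9543.
kT = 9ε / 1.9543 = 4.61 ε.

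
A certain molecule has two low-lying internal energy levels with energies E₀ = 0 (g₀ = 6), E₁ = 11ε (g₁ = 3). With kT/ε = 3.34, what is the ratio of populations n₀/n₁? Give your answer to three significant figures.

53.9

n₀/n₁ = (g₀/g₁) exp[−(E₀−E₁)/kT] = (6/3) × exp(−(-11ε)/(3.34ε)) = (6/3) × exp(3.2934) = 53.9.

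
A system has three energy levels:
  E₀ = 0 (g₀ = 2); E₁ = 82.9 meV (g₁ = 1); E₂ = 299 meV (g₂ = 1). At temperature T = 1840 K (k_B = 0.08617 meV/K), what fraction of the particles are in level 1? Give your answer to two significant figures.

k_BT = 0.08617 × 1840 K = 158.6 meV.
Eᵢ/kT = 0, 0.5227, 1.885.
Z = Σ gᵢe^(−Eᵢ/kT) = 2·e^(−0) + 1·e^(−0.5227) + 1·e^(−1.885) = 2.000 + 0.5929 + 0.1518 = 2.745.
P₁ = g₁ e^(−E₁/kT) / Z = 0.5929/2.745 = 0.22.

0.22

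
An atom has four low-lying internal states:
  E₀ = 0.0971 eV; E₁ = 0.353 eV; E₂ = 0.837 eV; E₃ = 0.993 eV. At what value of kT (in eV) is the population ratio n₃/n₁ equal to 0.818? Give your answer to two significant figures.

n₃/n₁ = exp[−(E₃−E₁)/kT] = 0.818.
⇒ (E₃−E₁)/kT = ln(1/0.818) = ln(1.222) = 0.2005.
kT = 0.640 eV / 0.2005 = 3.2 eV.

3.2 eV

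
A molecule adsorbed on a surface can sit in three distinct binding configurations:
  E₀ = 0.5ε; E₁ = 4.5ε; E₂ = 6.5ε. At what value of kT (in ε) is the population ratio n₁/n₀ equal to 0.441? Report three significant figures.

n₁/n₀ = exp[−(E₁−E₀)/kT] = 0.441.
⇒ (E₁−E₀)/kT = ln(1/0.441) = ln(2.2676) = 0.81872.
kT = 4.0ε / 0.81872 = 4.89 ε.

4.89 ε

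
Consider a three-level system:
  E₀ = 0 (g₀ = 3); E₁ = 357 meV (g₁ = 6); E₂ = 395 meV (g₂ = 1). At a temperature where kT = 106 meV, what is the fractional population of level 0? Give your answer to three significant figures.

Eᵢ/kT = 0, 3.3679, 3.7264.
Z = Σ gᵢe^(−Eᵢ/kT) = 3·e^(−0) + 6·e^(−3.3679) + 1·e^(−3.7264) = 3.0000 + 0.20677 + 0.024079 = 3.2308.
P₀ = g₀ e^(−E₀/kT) / Z = 3.0000/3.2308 = 0.929.

0.929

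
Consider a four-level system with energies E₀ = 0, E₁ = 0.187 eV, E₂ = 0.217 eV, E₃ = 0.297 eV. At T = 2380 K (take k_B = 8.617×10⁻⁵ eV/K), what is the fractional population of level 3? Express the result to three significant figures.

k_BT = 8.617×10⁻⁵ × 2380 K = 0.20508 eV.
Eᵢ/kT = 0, 0.91184, 1.0581, 1.4482.
Z = Σ e^(−Eᵢ/kT) = e^(−0) + e^(−0.91184) + e^(−1.0581) + e^(−1.4482) = 1.0000 + 0.40178 + 0.34711 + 0.23499 = 1.9839.
P₃ = e^(−E₃/kT) / Z = 0.23499/1.9839 = 0.118.

0.118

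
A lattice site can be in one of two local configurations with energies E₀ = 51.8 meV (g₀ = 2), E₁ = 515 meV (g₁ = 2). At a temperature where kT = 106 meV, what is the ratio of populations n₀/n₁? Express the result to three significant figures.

79.0

n₀/n₁ = (g₀/g₁) exp[−(E₀−E₁)/kT] = (2/2) × exp(−(-463.2 meV)/(106 meV)) = (2/2) × exp(4.3698) = 79.0.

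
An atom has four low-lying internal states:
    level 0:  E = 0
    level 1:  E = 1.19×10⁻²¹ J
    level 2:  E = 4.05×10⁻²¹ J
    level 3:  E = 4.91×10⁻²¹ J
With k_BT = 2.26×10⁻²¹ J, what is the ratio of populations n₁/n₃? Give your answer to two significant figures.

n₁/n₃ = exp[−(E₁−E₃)/kT] = exp(−(-3.72 ×10⁻²¹ J)/(2.26 ×10⁻²¹ J)) = exp(1.646) = 5.2.

5.2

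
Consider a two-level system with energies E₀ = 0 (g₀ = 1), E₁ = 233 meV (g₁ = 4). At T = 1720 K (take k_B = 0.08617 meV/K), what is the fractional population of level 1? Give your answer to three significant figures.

k_BT = 0.08617 × 1720 K = 148.21 meV.
Eᵢ/kT = 0, 1.5721.
Z = Σ gᵢe^(−Eᵢ/kT) = 1·e^(−0) + 4·e^(−1.5721) = 1.0000 + 0.83043 = 1.8304.
P₁ = g₁ e^(−E₁/kT) / Z = 0.83043/1.8304 = 0.454.

0.454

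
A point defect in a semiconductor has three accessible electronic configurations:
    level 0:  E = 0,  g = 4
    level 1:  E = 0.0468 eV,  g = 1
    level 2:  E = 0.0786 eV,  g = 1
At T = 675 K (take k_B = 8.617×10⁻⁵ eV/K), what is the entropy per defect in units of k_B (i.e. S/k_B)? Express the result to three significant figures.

1.70

k_BT = 8.617×10⁻⁵ × 675 K = 0.058165 eV.
Eᵢ/kT = 0, 0.80461, 1.3513.
Z = Σ gᵢe^(−Eᵢ/kT) = 4·e^(−0) + 1·e^(−0.80461) + 1·e^(−1.3513) = 4.0000 + 0.44726 + 0.25890 = 4.7062.
⟨E⟩ = Σ EᵢPᵢ = 0.0087717 eV.
S/k_B = ln Z + ⟨E⟩/kT = ln(4.7062) + 0.0087717/0.058165 = 1.5489 + 0.15081 = 1.70.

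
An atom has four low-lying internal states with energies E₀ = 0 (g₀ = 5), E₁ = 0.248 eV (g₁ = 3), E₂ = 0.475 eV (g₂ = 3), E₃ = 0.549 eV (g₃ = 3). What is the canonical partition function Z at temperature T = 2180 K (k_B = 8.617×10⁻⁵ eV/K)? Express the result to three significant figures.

Z = 6.20

k_BT = 8.617×10⁻⁵ × 2180 K = 0.18785 eV.
Eᵢ/kT = 0, 1.3202, 2.5286, 2.9225.
Z = Σ gᵢe^(−Eᵢ/kT) = 5·e^(−0) + 3·e^(−1.3202) + 3·e^(−2.5286) + 3·e^(−2.9225) = 5.0000 + 0.80125 + 0.23931 + 0.16140 = 6.2020.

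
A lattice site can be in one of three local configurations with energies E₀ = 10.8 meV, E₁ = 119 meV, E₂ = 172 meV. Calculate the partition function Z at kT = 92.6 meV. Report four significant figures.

Eᵢ/kT = 0.116631, 1.28510, 1.85745.
Z = Σ e^(−Eᵢ/kT) = e^(−0.116631) + e^(−1.28510) + e^(−1.85745) = 0.889914 + 0.276623 + 0.156070 = 1.32261.

Z = 1.323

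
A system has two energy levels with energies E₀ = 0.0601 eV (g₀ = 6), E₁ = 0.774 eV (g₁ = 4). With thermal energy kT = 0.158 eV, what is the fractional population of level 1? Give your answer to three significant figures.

0.00722

Eᵢ/kT = 0.38038, 4.8987.
Z = Σ gᵢe^(−Eᵢ/kT) = 6·e^(−0.38038) + 4·e^(−4.8987) = 4.1016 + 0.029825 = 4.1314.
P₁ = g₁ e^(−E₁/kT) / Z = 0.029825/4.1314 = 0.00722.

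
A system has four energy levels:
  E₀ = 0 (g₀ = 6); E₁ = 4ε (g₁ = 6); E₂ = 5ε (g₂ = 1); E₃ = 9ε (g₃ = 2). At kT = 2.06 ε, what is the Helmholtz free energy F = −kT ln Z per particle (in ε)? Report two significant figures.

Eᵢ/kT = 0, 1.942, 2.427, 4.369.
Z = Σ gᵢe^(−Eᵢ/kT) = 6·e^(−0) + 6·e^(−1.942) + 1·e^(−2.427) + 2·e^(−4.369) = 6.000 + 0.8605 + 0.08830 + 0.02533 = 6.974.
F = −kT ln Z = −2.06 × ln(6.974) = −2.06 × 1.942 = -4.0 ε.

-4.0 ε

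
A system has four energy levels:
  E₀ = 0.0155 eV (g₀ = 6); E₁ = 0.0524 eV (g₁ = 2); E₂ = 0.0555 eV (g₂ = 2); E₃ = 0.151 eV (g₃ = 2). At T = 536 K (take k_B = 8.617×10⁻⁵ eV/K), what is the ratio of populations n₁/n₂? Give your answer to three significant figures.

k_BT = 8.617×10⁻⁵ × 536 K = 0.046187 eV.
n₁/n₂ = (g₁/g₂) exp[−(E₁−E₂)/kT] = (2/2) × exp(−(-0.0031 eV)/(0.046187 eV)) = (2/2) × exp(0.067118) = 1.07.

1.07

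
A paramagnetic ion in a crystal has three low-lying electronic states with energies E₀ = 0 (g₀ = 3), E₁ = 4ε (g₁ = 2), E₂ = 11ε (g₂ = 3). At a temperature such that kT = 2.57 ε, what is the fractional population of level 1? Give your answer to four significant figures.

0.1218

Eᵢ/kT = 0, 1.55642, 4.28016.
Z = Σ gᵢe^(−Eᵢ/kT) = 3·e^(−0) + 2·e^(−1.55642) + 3·e^(−4.28016) = 3.00000 + 0.421779 + 0.0415213 = 3.46330.
P₁ = g₁ e^(−E₁/kT) / Z = 0.421779/3.46330 = 0.1218.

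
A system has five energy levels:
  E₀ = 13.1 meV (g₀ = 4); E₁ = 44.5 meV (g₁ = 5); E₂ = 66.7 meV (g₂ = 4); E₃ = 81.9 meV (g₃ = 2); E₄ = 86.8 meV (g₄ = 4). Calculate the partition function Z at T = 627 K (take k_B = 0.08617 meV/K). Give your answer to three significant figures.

Z = 7.74

k_BT = 0.08617 × 627 K = 54.029 meV.
Eᵢ/kT = 0.24246, 0.82363, 1.2345, 1.5159, 1.6065.
Z = Σ gᵢe^(−Eᵢ/kT) = 4·e^(−0.24246) + 5·e^(−0.82363) + 4·e^(−1.2345) + 2·e^(−1.5159) + 4·e^(−1.6065) = 3.1388 + 2.1942 + 1.1639 + 0.43922 + 0.80235 = 7.7385.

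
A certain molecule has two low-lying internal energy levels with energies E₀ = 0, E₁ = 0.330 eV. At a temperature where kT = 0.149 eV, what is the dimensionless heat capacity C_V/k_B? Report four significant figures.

Eᵢ/kT = 0, 2.21477.
Z = Σ e^(−Eᵢ/kT) = e^(−0) + e^(−2.21477) = 1.00000 + 0.109179 = 1.10918.
⟨E⟩ = 0.0324826 eV, ⟨E²⟩ = 0.0107193 eV².
C_V/k_B = (⟨E²⟩ − ⟨E⟩²)/(kT)² = (0.0107193 − 0.00105512)/0.0222010 = 0.4353.

0.4353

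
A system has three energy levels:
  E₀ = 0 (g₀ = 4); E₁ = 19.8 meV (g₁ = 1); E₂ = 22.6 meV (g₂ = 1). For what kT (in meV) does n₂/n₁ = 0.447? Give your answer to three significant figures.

3.48 meV

n₂/n₁ = (g₂/g₁) exp[−(E₂−E₁)/kT] = 0.447.
⇒ (E₂−E₁)/kT = ln((1/1)/0.447) = ln(2.2371) = 0.80518.
kT = 2.8 meV / 0.80518 = 3.48 meV.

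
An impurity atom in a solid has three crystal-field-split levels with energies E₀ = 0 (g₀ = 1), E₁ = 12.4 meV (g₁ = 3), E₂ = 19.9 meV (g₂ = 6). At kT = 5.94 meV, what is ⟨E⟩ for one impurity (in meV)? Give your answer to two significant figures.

Eᵢ/kT = 0, 2.088, 3.350.
Z = Σ gᵢe^(−Eᵢ/kT) = 1·e^(−0) + 3·e^(−2.088) + 6·e^(−3.350) = 1.000 + 0.3718 + 0.2105 = 1.582.
⟨E⟩ = Σ Eᵢ gᵢe^(−Eᵢ/kT) / Z = (0·1.000 + 12.4·0.3718 + 19.9·0.2105) / 1.582 = 5.6 meV.

5.6 meV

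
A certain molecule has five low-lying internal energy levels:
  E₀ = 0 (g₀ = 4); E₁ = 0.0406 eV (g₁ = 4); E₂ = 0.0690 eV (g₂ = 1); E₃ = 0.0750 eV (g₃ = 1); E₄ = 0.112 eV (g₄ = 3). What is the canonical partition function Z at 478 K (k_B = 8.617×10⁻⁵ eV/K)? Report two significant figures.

k_BT = 8.617×10⁻⁵ × 478 K = 0.04119 eV.
Eᵢ/kT = 0, 0.9857, 1.675, 1.821, 2.719.
Z = Σ gᵢe^(−Eᵢ/kT) = 4·e^(−0) + 4·e^(−0.9857) + 1·e^(−1.675) + 1·e^(−1.821) + 3·e^(−2.719) = 4.000 + 1.493 + 0.1873 + 0.1619 + 0.1978 = 6.040.

Z = 6.0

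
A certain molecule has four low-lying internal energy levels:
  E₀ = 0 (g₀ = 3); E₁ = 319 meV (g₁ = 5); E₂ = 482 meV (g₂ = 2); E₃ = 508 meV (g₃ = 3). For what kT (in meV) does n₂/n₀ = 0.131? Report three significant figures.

296 meV

n₂/n₀ = (g₂/g₀) exp[−(E₂−E₀)/kT] = 0.131.
⇒ (E₂−E₀)/kT = ln((2/3)/0.131) = ln(5.0891) = 1.6271.
kT = 482 meV / 1.6271 = 296 meV.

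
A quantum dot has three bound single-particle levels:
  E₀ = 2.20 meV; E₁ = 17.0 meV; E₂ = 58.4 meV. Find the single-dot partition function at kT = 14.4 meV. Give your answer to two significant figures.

Z = 1.2

Eᵢ/kT = 0.1528, 1.181, 4.056.
Z = Σ e^(−Eᵢ/kT) = e^(−0.1528) + e^(−1.181) + e^(−4.056) = 0.8583 + 0.3070 + 0.01732 = 1.183.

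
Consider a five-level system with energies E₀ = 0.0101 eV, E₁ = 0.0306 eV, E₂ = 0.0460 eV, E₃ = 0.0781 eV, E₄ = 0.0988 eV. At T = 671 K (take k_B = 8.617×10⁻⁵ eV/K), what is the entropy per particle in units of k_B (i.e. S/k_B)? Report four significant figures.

k_BT = 8.617×10⁻⁵ × 671 K = 0.0578201 eV.
Eᵢ/kT = 0.174680, 0.529228, 0.795571, 1.35074, 1.70875.
Z = Σ e^(−Eᵢ/kT) = e^(−0.174680) + e^(−0.529228) + e^(−0.795571) + e^(−1.35074) + e^(−1.70875) = 0.839726 + 0.589060 + 0.451323 + 0.259048 + 0.181092 = 2.32025.
⟨E⟩ = Σ EᵢPᵢ = 0.0368024 eV.
S/k_B = ln Z + ⟨E⟩/kT = ln(2.32025) + 0.0368024/0.0578201 = 0.841675 + 0.636498 = 1.478.

1.478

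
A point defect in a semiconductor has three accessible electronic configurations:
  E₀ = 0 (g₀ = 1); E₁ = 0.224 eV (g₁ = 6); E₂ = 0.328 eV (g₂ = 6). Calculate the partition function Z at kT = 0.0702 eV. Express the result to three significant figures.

Eᵢ/kT = 0, 3.1909, 4.6724.
Z = Σ gᵢe^(−Eᵢ/kT) = 1·e^(−0) + 6·e^(−3.1909) + 6·e^(−4.6724) = 1.0000 + 0.24681 + 0.056099 = 1.3029.

Z = 1.30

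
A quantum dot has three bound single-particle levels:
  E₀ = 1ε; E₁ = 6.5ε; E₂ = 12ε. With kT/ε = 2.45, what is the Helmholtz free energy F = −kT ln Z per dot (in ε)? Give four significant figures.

Eᵢ/kT = 0.408163, 2.65306, 4.89796.
Z = Σ e^(−Eᵢ/kT) = e^(−0.408163) + e^(−2.65306) + e^(−4.89796) = 0.664870 + 0.0704354 + 0.00746179 = 0.742767.
F = −kT ln Z = −2.45 × ln(0.742767) = −2.45 × -0.297373 = 0.7286 ε.

0.7286 ε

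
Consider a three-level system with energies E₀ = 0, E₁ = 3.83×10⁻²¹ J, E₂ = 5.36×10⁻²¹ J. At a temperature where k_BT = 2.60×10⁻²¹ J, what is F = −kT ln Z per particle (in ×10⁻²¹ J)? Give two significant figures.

Eᵢ/kT = 0, 1.473, 2.062.
Z = Σ e^(−Eᵢ/kT) = e^(−0) + e^(−1.473) + e^(−2.062) = 1.000 + 0.2292 + 0.1272 = 1.356.
F = −kT ln Z = −2.60 × ln(1.356) = −2.60 × 0.3045 = -0.79 ×10⁻²¹ J.

-0.79 ×10⁻²¹ J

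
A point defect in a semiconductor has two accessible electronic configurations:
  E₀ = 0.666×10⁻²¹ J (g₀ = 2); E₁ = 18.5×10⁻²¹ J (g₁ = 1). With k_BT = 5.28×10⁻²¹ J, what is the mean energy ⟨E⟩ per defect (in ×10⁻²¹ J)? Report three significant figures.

Eᵢ/kT = 0.12614, 3.5038.
Z = Σ gᵢe^(−Eᵢ/kT) = 2·e^(−0.12614) + 1·e^(−3.5038) = 1.7630 + 0.030083 = 1.7931.
⟨E⟩ = Σ Eᵢ gᵢe^(−Eᵢ/kT) / Z = (0.666·1.7630 + 18.5·0.030083) / 1.7931 = 0.965 ×10⁻²¹ J.

0.965 ×10⁻²¹ J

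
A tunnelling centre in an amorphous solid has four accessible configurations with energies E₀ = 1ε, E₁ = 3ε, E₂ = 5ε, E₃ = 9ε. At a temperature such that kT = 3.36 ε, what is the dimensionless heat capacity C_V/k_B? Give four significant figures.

0.3722

Eᵢ/kT = 0.297619, 0.892857, 1.48810, 2.67857.
Z = Σ e^(−Eᵢ/kT) = e^(−0.297619) + e^(−0.892857) + e^(−1.48810) + e^(−2.67857) = 0.742584 + 0.409484 + 0.225801 + 0.0686613 = 1.44653.
⟨E⟩ = 2.57028 ε, ⟨E²⟩ = 10.8083 ε².
C_V/k_B = (⟨E²⟩ − ⟨E⟩²)/(kT)² = (10.8083 − 6.60634)/11.2896 = 0.3722.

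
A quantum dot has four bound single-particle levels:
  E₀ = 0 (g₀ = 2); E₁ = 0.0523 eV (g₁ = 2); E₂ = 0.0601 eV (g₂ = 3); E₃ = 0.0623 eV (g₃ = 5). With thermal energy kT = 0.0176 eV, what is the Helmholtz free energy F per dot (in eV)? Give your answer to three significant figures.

Eᵢ/kT = 0, 2.9716, 3.4148, 3.5398.
Z = Σ gᵢe^(−Eᵢ/kT) = 2·e^(−0) + 2·e^(−2.9716) + 3·e^(−3.4148) + 5·e^(−3.5398) = 2.0000 + 0.10244 + 0.098649 + 0.14510 = 2.3462.
F = −kT ln Z = −0.0176 × ln(2.3462) = −0.0176 × 0.85280 = -0.0150 eV.

-0.0150 eV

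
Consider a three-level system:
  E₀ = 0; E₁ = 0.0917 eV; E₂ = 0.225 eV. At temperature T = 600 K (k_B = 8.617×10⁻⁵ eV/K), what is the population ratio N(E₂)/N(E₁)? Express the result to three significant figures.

0.0759

k_BT = 8.617×10⁻⁵ × 600 K = 0.051702 eV.
n₂/n₁ = exp[−(E₂−E₁)/kT] = exp(−(0.1333 eV)/(0.051702 eV)) = exp(-2.5782) = 0.0759.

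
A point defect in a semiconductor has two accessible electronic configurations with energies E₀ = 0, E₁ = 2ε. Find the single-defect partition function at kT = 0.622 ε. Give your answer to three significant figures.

Eᵢ/kT = 0, 3.2154.
Z = Σ e^(−Eᵢ/kT) = e^(−0) + e^(−3.2154) = 1.0000 + 0.040139 = 1.0401.

Z = 1.04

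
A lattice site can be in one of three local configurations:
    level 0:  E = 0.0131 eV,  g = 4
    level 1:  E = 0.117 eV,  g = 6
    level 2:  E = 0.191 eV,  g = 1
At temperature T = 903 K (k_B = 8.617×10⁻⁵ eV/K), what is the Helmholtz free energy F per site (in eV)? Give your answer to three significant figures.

-0.122 eV

k_BT = 8.617×10⁻⁵ × 903 K = 0.077812 eV.
Eᵢ/kT = 0.16835, 1.5036, 2.4546.
Z = Σ gᵢe^(−Eᵢ/kT) = 4·e^(−0.16835) + 6·e^(−1.5036) + 1·e^(−2.4546) = 3.3802 + 1.3340 + 0.085898 = 4.8001.
F = −kT ln Z = −0.077812 × ln(4.8001) = −0.077812 × 1.5686 = -0.122 eV.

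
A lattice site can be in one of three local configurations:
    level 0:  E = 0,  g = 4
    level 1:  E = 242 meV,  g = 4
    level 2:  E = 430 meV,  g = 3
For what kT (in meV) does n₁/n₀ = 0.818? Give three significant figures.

n₁/n₀ = (g₁/g₀) exp[−(E₁−E₀)/kT] = 0.818.
⇒ (E₁−E₀)/kT = ln((4/4)/0.818) = ln(1.2225) = 0.20090.
kT = 242 meV / 0.20090 = 1200 meV.

1200 meV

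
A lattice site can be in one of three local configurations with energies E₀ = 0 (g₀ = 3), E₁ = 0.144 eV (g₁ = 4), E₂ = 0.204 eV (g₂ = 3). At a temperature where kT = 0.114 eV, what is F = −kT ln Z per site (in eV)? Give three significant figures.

Eᵢ/kT = 0, 1.2632, 1.7895.
Z = Σ gᵢe^(−Eᵢ/kT) = 3·e^(−0) + 4·e^(−1.2632) + 3·e^(−1.7895) = 3.0000 + 1.1310 + 0.50113 = 4.6321.
F = −kT ln Z = −0.114 × ln(4.6321) = −0.114 × 1.5330 = -0.175 eV.

-0.175 eV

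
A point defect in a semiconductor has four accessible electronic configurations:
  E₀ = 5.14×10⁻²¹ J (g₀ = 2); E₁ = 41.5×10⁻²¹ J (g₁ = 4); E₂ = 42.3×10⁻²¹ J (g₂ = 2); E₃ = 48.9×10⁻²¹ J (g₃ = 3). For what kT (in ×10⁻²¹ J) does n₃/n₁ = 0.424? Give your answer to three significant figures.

13.0 ×10⁻²¹ J

n₃/n₁ = (g₃/g₁) exp[−(E₃−E₁)/kT] = 0.424.
⇒ (E₃−E₁)/kT = ln((3/4)/0.424) = ln(1.7689) = 0.57036.
kT = 7.4 ×10⁻²¹ J / 0.57036 = 13.0 ×10⁻²¹ J.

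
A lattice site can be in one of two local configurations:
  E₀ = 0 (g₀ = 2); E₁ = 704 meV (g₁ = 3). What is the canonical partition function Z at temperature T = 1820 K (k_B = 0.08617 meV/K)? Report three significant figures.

k_BT = 0.08617 × 1820 K = 156.83 meV.
Eᵢ/kT = 0, 4.4889.
Z = Σ gᵢe^(−Eᵢ/kT) = 2·e^(−0) + 3·e^(−4.4889) = 2.0000 + 0.033699 = 2.0337.

Z = 2.03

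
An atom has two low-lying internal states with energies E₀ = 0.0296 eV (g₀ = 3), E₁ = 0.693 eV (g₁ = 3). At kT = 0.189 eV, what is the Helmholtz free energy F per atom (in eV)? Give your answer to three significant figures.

Eᵢ/kT = 0.15661, 3.6667.
Z = Σ gᵢe^(−Eᵢ/kT) = 3·e^(−0.15661) + 3·e^(−3.6667) = 2.5651 + 0.076682 = 2.6418.
F = −kT ln Z = −0.189 × ln(2.6418) = −0.189 × 0.97146 = -0.184 eV.

-0.184 eV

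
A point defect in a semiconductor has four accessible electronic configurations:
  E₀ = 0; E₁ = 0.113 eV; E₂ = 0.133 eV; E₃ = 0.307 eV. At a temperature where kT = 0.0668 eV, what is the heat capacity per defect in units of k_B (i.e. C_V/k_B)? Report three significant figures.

Eᵢ/kT = 0, 1.6916, 1.9910, 4.5958.
Z = Σ e^(−Eᵢ/kT) = e^(−0) + e^(−1.6916) + e^(−1.9910) + e^(−4.5958) = 1.0000 + 0.18422 + 0.13656 + 0.010094 = 1.3309.
⟨E⟩ = 0.031616 eV, ⟨E²⟩ = 0.0042973 eV².
C_V/k_B = (⟨E²⟩ − ⟨E⟩²)/(kT)² = (0.0042973 − 0.00099957)/0.0044622 = 0.739.

0.739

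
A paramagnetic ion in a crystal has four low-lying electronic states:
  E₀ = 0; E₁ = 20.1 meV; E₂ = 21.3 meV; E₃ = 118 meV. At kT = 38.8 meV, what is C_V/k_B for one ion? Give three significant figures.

Eᵢ/kT = 0, 0.51804, 0.54897, 3.0412.
Z = Σ e^(−Eᵢ/kT) = e^(−0) + e^(−0.51804) + e^(−0.54897) + e^(−3.0412) = 1.0000 + 0.59569 + 0.57754 + 0.047778 = 2.2210.
⟨E⟩ = 13.468 meV, ⟨E²⟩ = 525.87 meV².
C_V/k_B = (⟨E²⟩ − ⟨E⟩²)/(kT)² = (525.87 − 181.39)/1505.4 = 0.229.

0.229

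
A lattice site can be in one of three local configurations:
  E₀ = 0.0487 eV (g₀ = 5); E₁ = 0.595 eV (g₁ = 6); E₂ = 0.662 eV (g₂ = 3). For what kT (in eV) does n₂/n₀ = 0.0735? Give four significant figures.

n₂/n₀ = (g₂/g₀) exp[−(E₂−E₀)/kT] = 0.0735.
⇒ (E₂−E₀)/kT = ln((3/5)/0.0735) = ln(8.16327) = 2.09964.
kT = 0.6133 eV / 2.09964 = 0.2921 eV.

0.2921 eV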